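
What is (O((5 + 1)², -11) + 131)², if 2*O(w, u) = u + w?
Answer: 82369/4 ≈ 20592.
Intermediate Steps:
O(w, u) = u/2 + w/2 (O(w, u) = (u + w)/2 = u/2 + w/2)
(O((5 + 1)², -11) + 131)² = (((½)*(-11) + (5 + 1)²/2) + 131)² = ((-11/2 + (½)*6²) + 131)² = ((-11/2 + (½)*36) + 131)² = ((-11/2 + 18) + 131)² = (25/2 + 131)² = (287/2)² = 82369/4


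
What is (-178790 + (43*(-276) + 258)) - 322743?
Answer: -513143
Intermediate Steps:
(-178790 + (43*(-276) + 258)) - 322743 = (-178790 + (-11868 + 258)) - 322743 = (-178790 - 11610) - 322743 = -190400 - 322743 = -513143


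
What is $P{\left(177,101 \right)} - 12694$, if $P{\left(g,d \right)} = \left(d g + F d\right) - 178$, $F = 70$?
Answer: $12075$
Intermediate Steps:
$P{\left(g,d \right)} = -178 + 70 d + d g$ ($P{\left(g,d \right)} = \left(d g + 70 d\right) - 178 = \left(70 d + d g\right) - 178 = -178 + 70 d + d g$)
$P{\left(177,101 \right)} - 12694 = \left(-178 + 70 \cdot 101 + 101 \cdot 177\right) - 12694 = \left(-178 + 7070 + 17877\right) - 12694 = 24769 - 12694 = 12075$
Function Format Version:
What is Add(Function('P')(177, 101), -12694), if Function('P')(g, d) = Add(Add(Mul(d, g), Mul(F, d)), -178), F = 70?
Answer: 12075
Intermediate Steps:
Function('P')(g, d) = Add(-178, Mul(70, d), Mul(d, g)) (Function('P')(g, d) = Add(Add(Mul(d, g), Mul(70, d)), -178) = Add(Add(Mul(70, d), Mul(d, g)), -178) = Add(-178, Mul(70, d), Mul(d, g)))
Add(Function('P')(177, 101), -12694) = Add(Add(-178, Mul(70, 101), Mul(101, 177)), -12694) = Add(Add(-178, 7070, 17877), -12694) = Add(24769, -12694) = 12075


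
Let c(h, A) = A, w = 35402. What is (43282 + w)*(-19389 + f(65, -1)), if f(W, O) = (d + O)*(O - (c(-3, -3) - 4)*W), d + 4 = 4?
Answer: -1561326612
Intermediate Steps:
d = 0 (d = -4 + 4 = 0)
f(W, O) = O*(O + 7*W) (f(W, O) = (0 + O)*(O - (-3 - 4)*W) = O*(O - (-7)*W) = O*(O + 7*W))
(43282 + w)*(-19389 + f(65, -1)) = (43282 + 35402)*(-19389 - (-1 + 7*65)) = 78684*(-19389 - (-1 + 455)) = 78684*(-19389 - 1*454) = 78684*(-19389 - 454) = 78684*(-19843) = -1561326612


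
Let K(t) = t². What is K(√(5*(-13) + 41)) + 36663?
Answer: 36639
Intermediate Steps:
K(√(5*(-13) + 41)) + 36663 = (√(5*(-13) + 41))² + 36663 = (√(-65 + 41))² + 36663 = (√(-24))² + 36663 = (2*I*√6)² + 36663 = -24 + 36663 = 36639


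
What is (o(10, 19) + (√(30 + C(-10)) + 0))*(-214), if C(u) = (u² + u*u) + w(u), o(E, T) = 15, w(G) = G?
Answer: -3210 - 428*√55 ≈ -6384.1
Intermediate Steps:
C(u) = u + 2*u² (C(u) = (u² + u*u) + u = (u² + u²) + u = 2*u² + u = u + 2*u²)
(o(10, 19) + (√(30 + C(-10)) + 0))*(-214) = (15 + (√(30 - 10*(1 + 2*(-10))) + 0))*(-214) = (15 + (√(30 - 10*(1 - 20)) + 0))*(-214) = (15 + (√(30 - 10*(-19)) + 0))*(-214) = (15 + (√(30 + 190) + 0))*(-214) = (15 + (√220 + 0))*(-214) = (15 + (2*√55 + 0))*(-214) = (15 + 2*√55)*(-214) = -3210 - 428*√55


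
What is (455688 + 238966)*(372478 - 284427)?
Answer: 61164979354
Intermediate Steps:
(455688 + 238966)*(372478 - 284427) = 694654*88051 = 61164979354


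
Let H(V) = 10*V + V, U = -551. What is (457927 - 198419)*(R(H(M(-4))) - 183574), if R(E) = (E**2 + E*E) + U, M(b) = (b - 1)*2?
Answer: -41501816900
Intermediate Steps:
M(b) = -2 + 2*b (M(b) = (-1 + b)*2 = -2 + 2*b)
H(V) = 11*V
R(E) = -551 + 2*E**2 (R(E) = (E**2 + E*E) - 551 = (E**2 + E**2) - 551 = 2*E**2 - 551 = -551 + 2*E**2)
(457927 - 198419)*(R(H(M(-4))) - 183574) = (457927 - 198419)*((-551 + 2*(11*(-2 + 2*(-4)))**2) - 183574) = 259508*((-551 + 2*(11*(-2 - 8))**2) - 183574) = 259508*((-551 + 2*(11*(-10))**2) - 183574) = 259508*((-551 + 2*(-110)**2) - 183574) = 259508*((-551 + 2*12100) - 183574) = 259508*((-551 + 24200) - 183574) = 259508*(23649 - 183574) = 259508*(-159925) = -41501816900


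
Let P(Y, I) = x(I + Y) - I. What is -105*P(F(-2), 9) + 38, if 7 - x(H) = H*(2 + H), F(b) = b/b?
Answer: 12848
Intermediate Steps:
F(b) = 1
x(H) = 7 - H*(2 + H)
P(Y, I) = 7 - (I + Y)² - 3*I - 2*Y (P(Y, I) = (7 - (I + Y)² - 2*(I + Y)) - I = (7 - (I + Y)² + (-2*I - 2*Y)) - I = (7 - (I + Y)² - 2*I - 2*Y) - I = 7 - (I + Y)² - 3*I - 2*Y)
-105*P(F(-2), 9) + 38 = -105*(7 - (9 + 1)² - 3*9 - 2*1) + 38 = -105*(7 - 1*10² - 27 - 2) + 38 = -105*(7 - 1*100 - 27 - 2) + 38 = -105*(7 - 100 - 27 - 2) + 38 = -105*(-122) + 38 = 12810 + 38 = 12848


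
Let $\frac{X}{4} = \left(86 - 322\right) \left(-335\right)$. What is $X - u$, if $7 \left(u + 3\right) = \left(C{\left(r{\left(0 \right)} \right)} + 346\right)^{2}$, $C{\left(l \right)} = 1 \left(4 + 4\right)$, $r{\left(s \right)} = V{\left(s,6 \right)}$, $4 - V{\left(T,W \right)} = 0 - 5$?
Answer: $\frac{2088385}{7} \approx 2.9834 \cdot 10^{5}$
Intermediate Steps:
$V{\left(T,W \right)} = 9$ ($V{\left(T,W \right)} = 4 - \left(0 - 5\right) = 4 - -5 = 4 + 5 = 9$)
$r{\left(s \right)} = 9$
$X = 316240$ ($X = 4 \left(86 - 322\right) \left(-335\right) = 4 \left(\left(-236\right) \left(-335\right)\right) = 4 \cdot 79060 = 316240$)
$C{\left(l \right)} = 8$ ($C{\left(l \right)} = 1 \cdot 8 = 8$)
$u = \frac{125295}{7}$ ($u = -3 + \frac{\left(8 + 346\right)^{2}}{7} = -3 + \frac{354^{2}}{7} = -3 + \frac{1}{7} \cdot 125316 = -3 + \frac{125316}{7} = \frac{125295}{7} \approx 17899.0$)
$X - u = 316240 - \frac{125295}{7} = \frac{2088385}{7}$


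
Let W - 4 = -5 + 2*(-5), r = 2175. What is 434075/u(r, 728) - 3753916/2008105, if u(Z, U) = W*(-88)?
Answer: 78912217017/176713240 ≈ 446.56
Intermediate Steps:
W = -11 (W = 4 + (-5 + 2*(-5)) = 4 + (-5 - 10) = 4 - 15 = -11)
u(Z, U) = 968 (u(Z, U) = -11*(-88) = 968)
434075/u(r, 728) - 3753916/2008105 = 434075/968 - 3753916/2008105 = 78912217017/176713240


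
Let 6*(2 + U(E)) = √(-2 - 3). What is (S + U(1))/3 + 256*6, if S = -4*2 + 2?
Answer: 4600/3 + I*√5/18 ≈ 1533.3 + 0.12423*I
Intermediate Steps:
U(E) = -2 + I*√5/6 (U(E) = -2 + √(-2 - 3)/6 = -2 + √(-5)/6 = -2 + (I*√5)/6 = -2 + I*√5/6)
S = -6 (S = -8 + 2 = -6)
(S + U(1))/3 + 256*6 = (-6 + (-2 + I*√5/6))/3 + 256*6 = (-8 + I*√5/6)*(⅓) + 1536 = (-8/3 + I*√5/18) + 1536 = 4600/3 + I*√5/18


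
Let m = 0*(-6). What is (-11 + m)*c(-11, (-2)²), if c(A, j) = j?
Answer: -44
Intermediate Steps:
m = 0
(-11 + m)*c(-11, (-2)²) = (-11 + 0)*(-2)² = -11*4 = -44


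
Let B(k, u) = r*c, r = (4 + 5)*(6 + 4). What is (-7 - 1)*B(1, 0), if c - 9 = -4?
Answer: -3600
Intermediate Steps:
r = 90 (r = 9*10 = 90)
c = 5 (c = 9 - 4 = 5)
B(k, u) = 450 (B(k, u) = 90*5 = 450)
(-7 - 1)*B(1, 0) = (-7 - 1)*450 = -8*450 = -3600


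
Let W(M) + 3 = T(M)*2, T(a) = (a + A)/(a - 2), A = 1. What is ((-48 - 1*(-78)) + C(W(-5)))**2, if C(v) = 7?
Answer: 1369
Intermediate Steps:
T(a) = (1 + a)/(-2 + a) (T(a) = (a + 1)/(a - 2) = (1 + a)/(-2 + a))
W(M) = -3 + 2*(1 + M)/(-2 + M) (W(M) = -3 + ((1 + M)/(-2 + M))*2 = -3 + 2*(1 + M)/(-2 + M))
((-48 - 1*(-78)) + C(W(-5)))**2 = ((-48 - 1*(-78)) + 7)**2 = ((-48 + 78) + 7)**2 = (30 + 7)**2 = 37**2 = 1369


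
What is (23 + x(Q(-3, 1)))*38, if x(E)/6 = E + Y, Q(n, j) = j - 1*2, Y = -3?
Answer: -38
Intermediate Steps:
Q(n, j) = -2 + j (Q(n, j) = j - 2 = -2 + j)
x(E) = -18 + 6*E (x(E) = 6*(E - 3) = 6*(-3 + E) = -18 + 6*E)
(23 + x(Q(-3, 1)))*38 = (23 + (-18 + 6*(-2 + 1)))*38 = (23 + (-18 + 6*(-1)))*38 = (23 + (-18 - 6))*38 = (23 - 24)*38 = -1*38 = -38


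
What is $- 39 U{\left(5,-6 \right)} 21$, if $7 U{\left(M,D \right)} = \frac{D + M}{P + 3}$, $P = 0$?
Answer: $39$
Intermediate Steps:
$U{\left(M,D \right)} = \frac{D}{21} + \frac{M}{21}$ ($U{\left(M,D \right)} = \frac{\left(D + M\right) \frac{1}{0 + 3}}{7} = \frac{\left(D + M\right) \frac{1}{3}}{7} = \frac{\frac{D}{3} + \frac{M}{3}}{7} = \frac{D}{21} + \frac{M}{21}$)
$- 39 U{\left(5,-6 \right)} 21 = - 39 \left(\frac{1}{21} \left(-6\right) + \frac{1}{21} \cdot 5\right) 21 = - 39 \left(- \frac{2}{7} + \frac{5}{21}\right) 21 = \left(-39\right) \left(- \frac{1}{21}\right) 21 = \frac{13}{7} \cdot 21 = 39$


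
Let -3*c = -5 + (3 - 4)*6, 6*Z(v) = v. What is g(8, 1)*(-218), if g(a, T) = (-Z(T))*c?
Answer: 1199/9 ≈ 133.22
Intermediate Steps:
Z(v) = v/6
c = 11/3 (c = -(-5 + (3 - 4)*6)/3 = -(-5 - 1*6)/3 = -(-5 - 6)/3 = -⅓*(-11) = 11/3 ≈ 3.6667)
g(a, T) = -11*T/18 (g(a, T) = -T/6*(11/3) = -11*T/18)
g(8, 1)*(-218) = -11/18*1*(-218) = -11/18*(-218) = 1199/9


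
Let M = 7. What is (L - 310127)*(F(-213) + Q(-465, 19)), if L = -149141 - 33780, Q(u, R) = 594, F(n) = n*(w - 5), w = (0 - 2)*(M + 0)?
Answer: -2288235768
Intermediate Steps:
w = -14 (w = (0 - 2)*(7 + 0) = -2*7 = -14)
F(n) = -19*n (F(n) = n*(-14 - 5) = n*(-19) = -19*n)
L = -182921
(L - 310127)*(F(-213) + Q(-465, 19)) = (-182921 - 310127)*(-19*(-213) + 594) = -493048*(4047 + 594) = -493048*4641 = -2288235768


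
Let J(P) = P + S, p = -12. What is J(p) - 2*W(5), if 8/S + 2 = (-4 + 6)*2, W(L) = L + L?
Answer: -28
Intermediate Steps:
W(L) = 2*L
S = 4 (S = 8/(-2 + (-4 + 6)*2) = 8/(-2 + 2*2) = 8/(-2 + 4) = 8/2 = 8*(½) = 4)
J(P) = 4 + P (J(P) = P + 4 = 4 + P)
J(p) - 2*W(5) = (4 - 12) - 4*5 = -8 - 2*10 = -8 - 20 = -28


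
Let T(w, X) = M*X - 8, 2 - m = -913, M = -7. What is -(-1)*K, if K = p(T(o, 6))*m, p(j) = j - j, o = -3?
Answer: 0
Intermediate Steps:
m = 915 (m = 2 - 1*(-913) = 2 + 913 = 915)
T(w, X) = -8 - 7*X (T(w, X) = -7*X - 8 = -8 - 7*X)
p(j) = 0
K = 0 (K = 0*915 = 0)
-(-1)*K = -(-1)*0 = -1*0 = 0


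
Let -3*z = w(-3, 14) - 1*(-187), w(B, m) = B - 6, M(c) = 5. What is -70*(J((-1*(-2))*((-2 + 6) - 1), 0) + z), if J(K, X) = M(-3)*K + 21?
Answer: 1750/3 ≈ 583.33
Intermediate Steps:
w(B, m) = -6 + B
J(K, X) = 21 + 5*K (J(K, X) = 5*K + 21 = 21 + 5*K)
z = -178/3 (z = -((-6 - 3) - 1*(-187))/3 = -(-9 + 187)/3 = -⅓*178 = -178/3 ≈ -59.333)
-70*(J((-1*(-2))*((-2 + 6) - 1), 0) + z) = -70*((21 + 5*((-1*(-2))*((-2 + 6) - 1))) - 178/3) = -70*((21 + 5*(2*(4 - 1))) - 178/3) = -70*((21 + 5*(2*3)) - 178/3) = -70*((21 + 5*6) - 178/3) = -70*((21 + 30) - 178/3) = -70*(51 - 178/3) = -70*(-25/3) = 1750/3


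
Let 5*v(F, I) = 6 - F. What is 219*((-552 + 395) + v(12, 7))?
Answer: -173229/5 ≈ -34646.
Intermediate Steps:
v(F, I) = 6/5 - F/5 (v(F, I) = (6 - F)/5 = 6/5 - F/5)
219*((-552 + 395) + v(12, 7)) = 219*((-552 + 395) + (6/5 - ⅕*12)) = 219*(-157 + (6/5 - 12/5)) = 219*(-157 - 6/5) = 219*(-791/5) = -173229/5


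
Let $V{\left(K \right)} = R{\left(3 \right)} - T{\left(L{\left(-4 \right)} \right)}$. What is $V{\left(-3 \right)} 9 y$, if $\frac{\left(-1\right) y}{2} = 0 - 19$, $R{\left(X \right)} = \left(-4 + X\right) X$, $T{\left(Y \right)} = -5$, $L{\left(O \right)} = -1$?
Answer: $684$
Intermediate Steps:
$R{\left(X \right)} = X \left(-4 + X\right)$
$V{\left(K \right)} = 2$ ($V{\left(K \right)} = 3 \left(-4 + 3\right) - -5 = 3 \left(-1\right) + 5 = -3 + 5 = 2$)
$y = 38$ ($y = - 2 \left(0 - 19\right) = \left(-2\right) \left(-19\right) = 38$)
$V{\left(-3 \right)} 9 y = 2 \cdot 9 \cdot 38 = 18 \cdot 38 = 684$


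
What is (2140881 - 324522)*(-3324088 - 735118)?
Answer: -7372975350954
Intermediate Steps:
(2140881 - 324522)*(-3324088 - 735118) = 1816359*(-4059206) = -7372975350954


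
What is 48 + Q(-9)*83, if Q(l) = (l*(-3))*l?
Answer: -20121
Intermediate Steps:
Q(l) = -3*l² (Q(l) = (-3*l)*l = -3*l²)
48 + Q(-9)*83 = 48 - 3*(-9)²*83 = 48 - 3*81*83 = 48 - 243*83 = 48 - 20169 = -20121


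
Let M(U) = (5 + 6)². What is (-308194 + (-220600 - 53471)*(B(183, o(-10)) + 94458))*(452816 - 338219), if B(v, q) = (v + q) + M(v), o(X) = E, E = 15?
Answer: -2976764264564517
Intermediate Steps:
M(U) = 121 (M(U) = 11² = 121)
o(X) = 15
B(v, q) = 121 + q + v (B(v, q) = (v + q) + 121 = (q + v) + 121 = 121 + q + v)
(-308194 + (-220600 - 53471)*(B(183, o(-10)) + 94458))*(452816 - 338219) = (-308194 + (-220600 - 53471)*((121 + 15 + 183) + 94458))*(452816 - 338219) = (-308194 - 274071*(319 + 94458))*114597 = (-308194 - 274071*94777)*114597 = (-308194 - 25975627167)*114597 = -25975935361*114597 = -2976764264564517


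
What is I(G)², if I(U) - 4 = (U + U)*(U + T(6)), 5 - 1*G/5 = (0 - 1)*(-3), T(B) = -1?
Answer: 33856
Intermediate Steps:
G = 10 (G = 25 - 5*(0 - 1)*(-3) = 25 - (-5)*(-3) = 25 - 5*3 = 25 - 15 = 10)
I(U) = 4 + 2*U*(-1 + U) (I(U) = 4 + (U + U)*(U - 1) = 4 + (2*U)*(-1 + U) = 4 + 2*U*(-1 + U))
I(G)² = (4 - 2*10 + 2*10²)² = (4 - 20 + 2*100)² = (4 - 20 + 200)² = 184² = 33856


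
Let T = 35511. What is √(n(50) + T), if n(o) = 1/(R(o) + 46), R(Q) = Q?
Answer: √20454342/24 ≈ 188.44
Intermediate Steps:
n(o) = 1/(46 + o) (n(o) = 1/(o + 46) = 1/(46 + o))
√(n(50) + T) = √(1/(46 + 50) + 35511) = √(1/96 + 35511) = √(3409057/96) = √20454342/24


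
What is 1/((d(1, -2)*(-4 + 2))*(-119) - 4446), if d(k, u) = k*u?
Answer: -1/4922 ≈ -0.00020317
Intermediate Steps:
1/((d(1, -2)*(-4 + 2))*(-119) - 4446) = 1/(((1*(-2))*(-4 + 2))*(-119) - 4446) = 1/(-2*(-2)*(-119) - 4446) = 1/(4*(-119) - 4446) = 1/(-476 - 4446) = 1/(-4922) = -1/4922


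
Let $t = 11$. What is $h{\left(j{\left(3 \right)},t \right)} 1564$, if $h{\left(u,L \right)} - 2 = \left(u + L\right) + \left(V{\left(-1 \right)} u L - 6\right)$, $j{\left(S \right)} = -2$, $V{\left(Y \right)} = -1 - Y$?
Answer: $7820$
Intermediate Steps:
$h{\left(u,L \right)} = -4 + L + u$ ($h{\left(u,L \right)} = 2 + \left(\left(u + L\right) + \left(\left(-1 - -1\right) u L - 6\right)\right) = 2 + \left(\left(L + u\right) + \left(\left(-1 + 1\right) u L - 6\right)\right) = 2 + \left(\left(L + u\right) + \left(0 u L - 6\right)\right) = 2 - \left(6 - L - u\right) = 2 + \left(-6 + L + u\right) = -4 + L + u$)
$h{\left(j{\left(3 \right)},t \right)} 1564 = \left(-4 + 11 - 2\right) 1564 = 5 \cdot 1564 = 7820$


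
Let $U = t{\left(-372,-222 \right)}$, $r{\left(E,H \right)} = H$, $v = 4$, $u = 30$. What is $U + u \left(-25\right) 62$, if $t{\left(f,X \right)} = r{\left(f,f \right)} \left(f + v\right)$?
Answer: $90396$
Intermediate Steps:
$t{\left(f,X \right)} = f \left(4 + f\right)$ ($t{\left(f,X \right)} = f \left(f + 4\right) = f \left(4 + f\right)$)
$U = 136896$ ($U = - 372 \left(4 - 372\right) = \left(-372\right) \left(-368\right) = 136896$)
$U + u \left(-25\right) 62 = 136896 + 30 \left(-25\right) 62 = 136896 - 46500 = 90396$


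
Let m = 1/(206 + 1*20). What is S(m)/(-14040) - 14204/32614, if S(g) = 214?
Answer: -51600889/114475140 ≈ -0.45076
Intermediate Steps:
m = 1/226 (m = 1/(206 + 20) = 1/226 ≈ 0.0044248)
S(m)/(-14040) - 14204/32614 = 214/(-14040) - 14204/32614 = 214*(-1/14040) - 14204*1/32614 = -107/7020 - 7102/16307 = -51600889/114475140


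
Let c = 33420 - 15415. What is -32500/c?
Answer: -500/277 ≈ -1.8051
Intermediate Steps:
c = 18005
-32500/c = -32500/18005 = -32500*1/18005 = -500/277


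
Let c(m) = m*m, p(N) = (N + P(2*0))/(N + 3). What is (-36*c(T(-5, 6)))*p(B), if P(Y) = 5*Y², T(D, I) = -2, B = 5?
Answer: -90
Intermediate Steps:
p(N) = N/(3 + N) (p(N) = (N + 5*(2*0)²)/(N + 3) = (N + 5*0²)/(3 + N) = (N + 5*0)/(3 + N) = (N + 0)/(3 + N) = N/(3 + N))
c(m) = m²
(-36*c(T(-5, 6)))*p(B) = (-36*(-2)²)*(5/(3 + 5)) = (-36*4)*(5/8) = -720/8 = -144*5/8 = -90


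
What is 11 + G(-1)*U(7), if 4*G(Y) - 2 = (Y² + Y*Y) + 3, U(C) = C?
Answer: 93/4 ≈ 23.250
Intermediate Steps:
G(Y) = 5/4 + Y²/2 (G(Y) = ½ + ((Y² + Y*Y) + 3)/4 = ½ + ((Y² + Y²) + 3)/4 = ½ + (2*Y² + 3)/4 = ½ + (3 + 2*Y²)/4 = ½ + (¾ + Y²/2) = 5/4 + Y²/2)
11 + G(-1)*U(7) = 11 + (5/4 + (½)*(-1)²)*7 = 11 + (5/4 + (½)*1)*7 = 11 + (5/4 + ½)*7 = 11 + (7/4)*7 = 11 + 49/4 = 93/4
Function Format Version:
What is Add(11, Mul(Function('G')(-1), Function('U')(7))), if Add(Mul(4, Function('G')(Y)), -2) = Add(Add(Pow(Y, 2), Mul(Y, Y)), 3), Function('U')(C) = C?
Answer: Rational(93, 4) ≈ 23.250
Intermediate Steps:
Function('G')(Y) = Add(Rational(5, 4), Mul(Rational(1, 2), Pow(Y, 2))) (Function('G')(Y) = Add(Rational(1, 2), Mul(Rational(1, 4), Add(Add(Pow(Y, 2), Mul(Y, Y)), 3))) = Add(Rational(1, 2), Mul(Rational(1, 4), Add(Add(Pow(Y, 2), Pow(Y, 2)), 3))) = Add(Rational(1, 2), Mul(Rational(1, 4), Add(Mul(2, Pow(Y, 2)), 3))) = Add(Rational(1, 2), Mul(Rational(1, 4), Add(3, Mul(2, Pow(Y, 2))))) = Add(Rational(1, 2), Add(Rational(3, 4), Mul(Rational(1, 2), Pow(Y, 2)))) = Add(Rational(5, 4), Mul(Rational(1, 2), Pow(Y, 2))))
Add(11, Mul(Function('G')(-1), Function('U')(7))) = Add(11, Mul(Add(Rational(5, 4), Mul(Rational(1, 2), Pow(-1, 2))), 7)) = Add(11, Mul(Add(Rational(5, 4), Mul(Rational(1, 2), 1)), 7)) = Add(11, Mul(Add(Rational(5, 4), Rational(1, 2)), 7)) = Add(11, Mul(Rational(7, 4), 7)) = Add(11, Rational(49, 4)) = Rational(93, 4)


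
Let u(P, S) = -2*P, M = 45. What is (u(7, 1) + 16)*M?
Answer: 90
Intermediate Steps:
(u(7, 1) + 16)*M = (-2*7 + 16)*45 = (-14 + 16)*45 = 2*45 = 90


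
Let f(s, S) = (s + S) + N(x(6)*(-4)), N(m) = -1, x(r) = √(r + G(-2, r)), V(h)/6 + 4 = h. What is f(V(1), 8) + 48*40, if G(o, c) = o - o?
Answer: 1909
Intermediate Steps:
G(o, c) = 0
V(h) = -24 + 6*h
x(r) = √r (x(r) = √(r + 0) = √r)
f(s, S) = -1 + S + s (f(s, S) = (s + S) - 1 = (S + s) - 1 = -1 + S + s)
f(V(1), 8) + 48*40 = (-1 + 8 + (-24 + 6*1)) + 48*40 = (-1 + 8 + (-24 + 6)) + 1920 = (-1 + 8 - 18) + 1920 = -11 + 1920 = 1909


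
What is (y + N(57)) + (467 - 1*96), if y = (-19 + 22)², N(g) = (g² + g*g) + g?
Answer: 6935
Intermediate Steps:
N(g) = g + 2*g² (N(g) = (g² + g²) + g = 2*g² + g = g + 2*g²)
y = 9 (y = 3² = 9)
(y + N(57)) + (467 - 1*96) = (9 + 57*(1 + 2*57)) + (467 - 1*96) = (9 + 57*(1 + 114)) + (467 - 96) = (9 + 57*115) + 371 = (9 + 6555) + 371 = 6564 + 371 = 6935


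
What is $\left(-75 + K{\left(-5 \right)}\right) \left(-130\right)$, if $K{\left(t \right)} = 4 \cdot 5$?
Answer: $7150$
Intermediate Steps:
$K{\left(t \right)} = 20$
$\left(-75 + K{\left(-5 \right)}\right) \left(-130\right) = \left(-75 + 20\right) \left(-130\right) = \left(-55\right) \left(-130\right) = 7150$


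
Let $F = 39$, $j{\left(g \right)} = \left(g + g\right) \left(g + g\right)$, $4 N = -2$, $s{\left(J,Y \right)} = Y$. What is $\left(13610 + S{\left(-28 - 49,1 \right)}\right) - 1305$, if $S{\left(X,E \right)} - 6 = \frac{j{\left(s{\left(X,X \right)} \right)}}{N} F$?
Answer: $-1837537$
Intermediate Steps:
$N = - \frac{1}{2}$ ($N = \frac{1}{4} \left(-2\right) = - \frac{1}{2} \approx -0.5$)
$j{\left(g \right)} = 4 g^{2}$ ($j{\left(g \right)} = 2 g 2 g = 4 g^{2}$)
$S{\left(X,E \right)} = 6 - 312 X^{2}$ ($S{\left(X,E \right)} = 6 + \frac{4 X^{2}}{- \frac{1}{2}} \cdot 39 = 6 + 4 X^{2} \left(-2\right) 39 = 6 + - 8 X^{2} \cdot 39 = 6 - 312 X^{2}$)
$\left(13610 + S{\left(-28 - 49,1 \right)}\right) - 1305 = \left(13610 + \left(6 - 312 \left(-28 - 49\right)^{2}\right)\right) - 1305 = \left(13610 + \left(6 - 312 \left(-77\right)^{2}\right)\right) - 1305 = \left(13610 + \left(6 - 1849848\right)\right) - 1305 = \left(13610 - 1849842\right) - 1305 = -1836232 - 1305 = -1837537$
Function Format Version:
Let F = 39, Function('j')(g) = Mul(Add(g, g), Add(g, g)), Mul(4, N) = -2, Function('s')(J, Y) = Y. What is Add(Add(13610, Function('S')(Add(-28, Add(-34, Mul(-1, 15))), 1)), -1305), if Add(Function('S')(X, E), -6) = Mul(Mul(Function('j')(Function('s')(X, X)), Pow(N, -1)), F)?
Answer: -1837537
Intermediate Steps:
N = Rational(-1, 2) (N = Mul(Rational(1, 4), -2) = Rational(-1, 2) ≈ -0.50000)
Function('j')(g) = Mul(4, Pow(g, 2)) (Function('j')(g) = Mul(Mul(2, g), Mul(2, g)) = Mul(4, Pow(g, 2)))
Function('S')(X, E) = Add(6, Mul(-312, Pow(X, 2))) (Function('S')(X, E) = Add(6, Mul(Mul(Mul(4, Pow(X, 2)), Pow(Rational(-1, 2), -1)), 39)) = Add(6, Mul(Mul(Mul(4, Pow(X, 2)), -2), 39)) = Add(6, Mul(Mul(-8, Pow(X, 2)), 39)) = Add(6, Mul(-312, Pow(X, 2))))
Add(Add(13610, Function('S')(Add(-28, Add(-34, Mul(-1, 15))), 1)), -1305) = Add(Add(13610, Add(6, Mul(-312, Pow(Add(-28, Add(-34, Mul(-1, 15))), 2)))), -1305) = Add(Add(13610, Add(6, Mul(-312, Pow(Add(-28, Add(-34, -15)), 2)))), -1305) = Add(Add(13610, Add(6, Mul(-312, Pow(Add(-28, -49), 2)))), -1305) = Add(Add(13610, Add(6, Mul(-312, Pow(-77, 2)))), -1305) = Add(Add(13610, Add(6, Mul(-312, 5929))), -1305) = Add(Add(13610, Add(6, -1849848)), -1305) = Add(Add(13610, -1849842), -1305) = Add(-1836232, -1305) = -1837537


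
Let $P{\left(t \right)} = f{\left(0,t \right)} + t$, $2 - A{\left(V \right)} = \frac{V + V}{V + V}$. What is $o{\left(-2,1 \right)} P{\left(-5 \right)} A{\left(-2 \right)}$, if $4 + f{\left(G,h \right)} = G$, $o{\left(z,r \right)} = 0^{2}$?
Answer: $0$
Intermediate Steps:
$o{\left(z,r \right)} = 0$
$f{\left(G,h \right)} = -4 + G$
$A{\left(V \right)} = 1$ ($A{\left(V \right)} = 2 - \frac{V + V}{V + V} = 2 - \frac{2 V}{2 V} = 2 - 2 V \frac{1}{2 V} = 2 - 1 = 1$)
$P{\left(t \right)} = -4 + t$ ($P{\left(t \right)} = \left(-4 + 0\right) + t = -4 + t$)
$o{\left(-2,1 \right)} P{\left(-5 \right)} A{\left(-2 \right)} = 0 \left(-4 - 5\right) 1 = 0 \left(-9\right) 1 = 0 \cdot 1 = 0$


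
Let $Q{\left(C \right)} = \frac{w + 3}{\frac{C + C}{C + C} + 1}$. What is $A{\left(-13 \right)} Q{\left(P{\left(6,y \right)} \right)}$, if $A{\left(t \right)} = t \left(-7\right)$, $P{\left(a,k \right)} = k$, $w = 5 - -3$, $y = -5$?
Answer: $\frac{1001}{2} \approx 500.5$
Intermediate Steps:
$w = 8$ ($w = 5 + 3 = 8$)
$A{\left(t \right)} = - 7 t$
$Q{\left(C \right)} = \frac{11}{2}$ ($Q{\left(C \right)} = \frac{8 + 3}{\frac{C + C}{C + C} + 1} = \frac{11}{\frac{2 C}{2 C} + 1} = \frac{11}{2 C \frac{1}{2 C} + 1} = \frac{11}{1 + 1} = \frac{11}{2}$)
$A{\left(-13 \right)} Q{\left(P{\left(6,y \right)} \right)} = \left(-7\right) \left(-13\right) \frac{11}{2} = 91 \cdot \frac{11}{2} = \frac{1001}{2}$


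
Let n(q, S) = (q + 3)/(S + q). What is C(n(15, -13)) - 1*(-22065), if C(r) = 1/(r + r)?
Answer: 397171/18 ≈ 22065.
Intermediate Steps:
n(q, S) = (3 + q)/(S + q)
C(r) = 1/(2*r)
C(n(15, -13)) - 1*(-22065) = 1/(2*(((3 + 15)/(-13 + 15)))) - 1*(-22065) = 1/(2*((18/2))) + 22065 = 1/(2*(((½)*18))) + 22065 = (½)/9 + 22065 = (½)*(⅑) + 22065 = 1/18 + 22065 = 397171/18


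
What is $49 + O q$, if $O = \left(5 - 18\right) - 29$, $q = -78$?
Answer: $3325$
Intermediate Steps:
$O = -42$ ($O = -13 - 29 = -42$)
$49 + O q = 49 - -3276 = 49 + 3276 = 3325$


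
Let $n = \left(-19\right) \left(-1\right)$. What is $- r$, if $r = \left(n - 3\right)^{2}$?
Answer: $-256$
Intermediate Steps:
$n = 19$
$r = 256$ ($r = \left(19 - 3\right)^{2} = 16^{2} = 256$)
$- r = \left(-1\right) 256 = -256$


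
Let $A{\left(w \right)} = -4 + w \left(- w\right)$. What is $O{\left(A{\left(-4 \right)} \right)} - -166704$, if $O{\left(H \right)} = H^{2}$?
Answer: $167104$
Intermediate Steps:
$A{\left(w \right)} = -4 - w^{2}$
$O{\left(A{\left(-4 \right)} \right)} - -166704 = \left(-4 - \left(-4\right)^{2}\right)^{2} - -166704 = \left(-4 - 16\right)^{2} + 166704 = \left(-20\right)^{2} + 166704 = 400 + 166704 = 167104$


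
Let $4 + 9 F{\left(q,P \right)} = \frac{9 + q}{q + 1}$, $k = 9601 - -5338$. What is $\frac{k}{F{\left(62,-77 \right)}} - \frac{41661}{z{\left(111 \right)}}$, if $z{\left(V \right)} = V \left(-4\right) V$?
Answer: $- \frac{46383143739}{991156} \approx -46797.0$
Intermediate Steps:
$z{\left(V \right)} = - 4 V^{2}$ ($z{\left(V \right)} = - 4 V V = - 4 V^{2}$)
$k = 14939$ ($k = 9601 + 5338 = 14939$)
$F{\left(q,P \right)} = - \frac{4}{9} + \frac{9 + q}{9 \left(1 + q\right)}$ ($F{\left(q,P \right)} = - \frac{4}{9} + \frac{\left(9 + q\right) \frac{1}{q + 1}}{9} = - \frac{4}{9} + \frac{\left(9 + q\right) \frac{1}{1 + q}}{9} = - \frac{4}{9} + \frac{\frac{1}{1 + q} \left(9 + q\right)}{9} = - \frac{4}{9} + \frac{9 + q}{9 \left(1 + q\right)}$)
$\frac{k}{F{\left(62,-77 \right)}} - \frac{41661}{z{\left(111 \right)}} = \frac{14939}{\frac{1}{9} \frac{1}{1 + 62} \left(5 - 186\right)} - \frac{41661}{\left(-4\right) 111^{2}} = \frac{14939}{\frac{1}{9} \cdot \frac{1}{63} \left(5 - 186\right)} - \frac{41661}{\left(-4\right) 12321} = \frac{14939}{\frac{1}{9} \cdot \frac{1}{63} \left(-181\right)} - \frac{41661}{-49284} = \frac{14939}{- \frac{181}{567}} - - \frac{4629}{5476} = 14939 \left(- \frac{567}{181}\right) + \frac{4629}{5476} = - \frac{8470413}{181} + \frac{4629}{5476} = - \frac{46383143739}{991156}$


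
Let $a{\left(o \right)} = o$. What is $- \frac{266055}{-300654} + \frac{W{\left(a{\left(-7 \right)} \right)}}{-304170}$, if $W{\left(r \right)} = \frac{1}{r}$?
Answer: $\frac{15735609614}{17781930285} \approx 0.88492$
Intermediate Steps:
$- \frac{266055}{-300654} + \frac{W{\left(a{\left(-7 \right)} \right)}}{-304170} = - \frac{266055}{-300654} + \frac{1}{\left(-7\right) \left(-304170\right)} = \left(-266055\right) \left(- \frac{1}{300654}\right) - - \frac{1}{2129190} = \frac{88685}{100218} + \frac{1}{2129190} = \frac{15735609614}{17781930285}$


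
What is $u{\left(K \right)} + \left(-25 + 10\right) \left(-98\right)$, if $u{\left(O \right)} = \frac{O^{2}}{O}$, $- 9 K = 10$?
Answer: $\frac{13220}{9} \approx 1468.9$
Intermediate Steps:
$K = - \frac{10}{9}$ ($K = \left(- \frac{1}{9}\right) 10 = - \frac{10}{9} \approx -1.1111$)
$u{\left(O \right)} = O$
$u{\left(K \right)} + \left(-25 + 10\right) \left(-98\right) = - \frac{10}{9} + \left(-25 + 10\right) \left(-98\right) = - \frac{10}{9} - -1470 = - \frac{10}{9} + 1470 = \frac{13220}{9}$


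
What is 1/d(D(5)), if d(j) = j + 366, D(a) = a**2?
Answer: 1/391 ≈ 0.0025575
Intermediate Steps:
d(j) = 366 + j
1/d(D(5)) = 1/(366 + 5**2) = 1/(366 + 25) = 1/391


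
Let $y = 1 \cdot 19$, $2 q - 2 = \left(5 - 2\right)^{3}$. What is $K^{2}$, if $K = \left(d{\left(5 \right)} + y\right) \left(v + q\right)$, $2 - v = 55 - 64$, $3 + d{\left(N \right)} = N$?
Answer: $\frac{1147041}{4} \approx 2.8676 \cdot 10^{5}$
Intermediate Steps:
$q = \frac{29}{2}$ ($q = 1 + \frac{\left(5 - 2\right)^{3}}{2} = 1 + \frac{3^{3}}{2} = 1 + \frac{1}{2} \cdot 27 = 1 + \frac{27}{2} = \frac{29}{2} \approx 14.5$)
$d{\left(N \right)} = -3 + N$
$y = 19$
$v = 11$ ($v = 2 - \left(55 - 64\right) = 2 - -9 = 2 + 9 = 11$)
$K = \frac{1071}{2}$ ($K = \left(\left(-3 + 5\right) + 19\right) \left(11 + \frac{29}{2}\right) = \left(2 + 19\right) \frac{51}{2} = 21 \cdot \frac{51}{2} = \frac{1071}{2} \approx 535.5$)
$K^{2} = \left(\frac{1071}{2}\right)^{2} = \frac{1147041}{4}$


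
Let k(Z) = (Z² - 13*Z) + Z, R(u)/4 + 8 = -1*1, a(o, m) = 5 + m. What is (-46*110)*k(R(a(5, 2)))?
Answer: -8743680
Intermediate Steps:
R(u) = -36 (R(u) = -32 + 4*(-1*1) = -32 + 4*(-1) = -32 - 4 = -36)
k(Z) = Z² - 12*Z
(-46*110)*k(R(a(5, 2))) = (-46*110)*(-36*(-12 - 36)) = -(-182160)*(-48) = -5060*1728 = -8743680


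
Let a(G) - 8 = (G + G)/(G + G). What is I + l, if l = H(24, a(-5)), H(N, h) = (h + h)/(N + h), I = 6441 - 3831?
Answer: 28716/11 ≈ 2610.5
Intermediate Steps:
a(G) = 9 (a(G) = 8 + (G + G)/(G + G) = 8 + (2*G)/((2*G)) = 8 + (2*G)*(1/(2*G)) = 8 + 1 = 9)
I = 2610
H(N, h) = 2*h/(N + h) (H(N, h) = (2*h)/(N + h) = 2*h/(N + h))
l = 6/11 (l = 2*9/(24 + 9) = 2*9/33 = 2*9*(1/33) = 6/11 ≈ 0.54545)
I + l = 2610 + 6/11 = 28716/11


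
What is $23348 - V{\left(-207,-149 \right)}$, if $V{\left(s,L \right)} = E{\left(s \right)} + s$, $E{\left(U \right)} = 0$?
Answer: $23555$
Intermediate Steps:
$V{\left(s,L \right)} = s$ ($V{\left(s,L \right)} = 0 + s = s$)
$23348 - V{\left(-207,-149 \right)} = 23348 - -207 = 23348 + 207 = 23555$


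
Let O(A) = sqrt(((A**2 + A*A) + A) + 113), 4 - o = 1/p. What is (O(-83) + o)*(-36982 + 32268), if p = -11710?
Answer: -110404237/5855 - 18856*sqrt(863) ≈ -5.7279e+5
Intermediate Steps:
o = 46841/11710 (o = 4 - 1/(-11710) = 4 - 1*(-1/11710) = 4 + 1/11710 = 46841/11710 ≈ 4.0001)
O(A) = sqrt(113 + A + 2*A**2) (O(A) = sqrt(((A**2 + A**2) + A) + 113) = sqrt((2*A**2 + A) + 113) = sqrt((A + 2*A**2) + 113) = sqrt(113 + A + 2*A**2))
(O(-83) + o)*(-36982 + 32268) = (sqrt(113 - 83 + 2*(-83)**2) + 46841/11710)*(-36982 + 32268) = (sqrt(113 - 83 + 2*6889) + 46841/11710)*(-4714) = (sqrt(113 - 83 + 13778) + 46841/11710)*(-4714) = (sqrt(13808) + 46841/11710)*(-4714) = (4*sqrt(863) + 46841/11710)*(-4714) = (46841/11710 + 4*sqrt(863))*(-4714) = -110404237/5855 - 18856*sqrt(863)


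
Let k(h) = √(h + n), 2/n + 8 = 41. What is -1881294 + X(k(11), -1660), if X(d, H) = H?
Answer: -1882954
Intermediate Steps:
n = 2/33 (n = 2/(-8 + 41) = 2/33 ≈ 0.060606)
k(h) = √(2/33 + h) (k(h) = √(h + 2/33) = √(2/33 + h))
-1881294 + X(k(11), -1660) = -1881294 - 1660 = -1882954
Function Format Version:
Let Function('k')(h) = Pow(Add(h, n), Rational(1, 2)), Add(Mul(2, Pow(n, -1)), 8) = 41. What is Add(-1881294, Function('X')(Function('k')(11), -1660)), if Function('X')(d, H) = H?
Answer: -1882954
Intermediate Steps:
n = Rational(2, 33) (n = Mul(2, Pow(Add(-8, 41), -1)) = Mul(2, Pow(33, -1)) = Mul(2, Rational(1, 33)) = Rational(2, 33) ≈ 0.060606)
Function('k')(h) = Pow(Add(Rational(2, 33), h), Rational(1, 2)) (Function('k')(h) = Pow(Add(h, Rational(2, 33)), Rational(1, 2)) = Pow(Add(Rational(2, 33), h), Rational(1, 2)))
Add(-1881294, Function('X')(Function('k')(11), -1660)) = Add(-1881294, -1660) = -1882954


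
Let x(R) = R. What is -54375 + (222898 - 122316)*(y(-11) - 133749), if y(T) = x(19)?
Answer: -13450885235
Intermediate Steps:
y(T) = 19
-54375 + (222898 - 122316)*(y(-11) - 133749) = -54375 + (222898 - 122316)*(19 - 133749) = -54375 + 100582*(-133730) = -54375 - 13450830860 = -13450885235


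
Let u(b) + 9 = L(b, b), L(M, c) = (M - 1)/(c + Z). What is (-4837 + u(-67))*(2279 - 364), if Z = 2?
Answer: -120615126/13 ≈ -9.2781e+6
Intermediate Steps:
L(M, c) = (-1 + M)/(2 + c) (L(M, c) = (M - 1)/(c + 2) = (-1 + M)/(2 + c))
u(b) = -9 + (-1 + b)/(2 + b)
(-4837 + u(-67))*(2279 - 364) = (-4837 + (-19 - 8*(-67))/(2 - 67))*(2279 - 364) = (-4837 + (-19 + 536)/(-65))*1915 = (-4837 - 1/65*517)*1915 = (-4837 - 517/65)*1915 = -314922/65*1915 = -120615126/13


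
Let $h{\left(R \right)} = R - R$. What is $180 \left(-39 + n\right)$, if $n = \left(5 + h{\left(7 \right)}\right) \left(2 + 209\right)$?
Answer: $182880$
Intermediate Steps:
$h{\left(R \right)} = 0$
$n = 1055$ ($n = \left(5 + 0\right) \left(2 + 209\right) = 5 \cdot 211 = 1055$)
$180 \left(-39 + n\right) = 180 \left(-39 + 1055\right) = 180 \cdot 1016 = 182880$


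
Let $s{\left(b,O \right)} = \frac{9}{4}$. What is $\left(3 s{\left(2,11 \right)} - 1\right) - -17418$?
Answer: $\frac{69695}{4} \approx 17424.0$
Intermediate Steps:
$s{\left(b,O \right)} = \frac{9}{4}$ ($s{\left(b,O \right)} = 9 \cdot \frac{1}{4} = \frac{9}{4}$)
$\left(3 s{\left(2,11 \right)} - 1\right) - -17418 = \left(3 \cdot \frac{9}{4} - 1\right) - -17418 = \left(\frac{27}{4} - 1\right) + 17418 = \frac{23}{4} + 17418 = \frac{69695}{4}$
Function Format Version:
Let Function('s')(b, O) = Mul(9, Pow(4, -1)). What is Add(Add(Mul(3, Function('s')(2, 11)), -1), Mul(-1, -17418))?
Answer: Rational(69695, 4) ≈ 17424.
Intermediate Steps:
Function('s')(b, O) = Rational(9, 4) (Function('s')(b, O) = Mul(9, Rational(1, 4)) = Rational(9, 4))
Add(Add(Mul(3, Function('s')(2, 11)), -1), Mul(-1, -17418)) = Add(Add(Mul(3, Rational(9, 4)), -1), Mul(-1, -17418)) = Add(Add(Rational(27, 4), -1), 17418) = Add(Rational(23, 4), 17418) = Rational(69695, 4)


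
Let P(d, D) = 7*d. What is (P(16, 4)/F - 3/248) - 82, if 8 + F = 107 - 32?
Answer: -1334937/16616 ≈ -80.340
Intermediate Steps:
F = 67 (F = -8 + (107 - 32) = -8 + 75 = 67)
(P(16, 4)/F - 3/248) - 82 = ((7*16)/67 - 3/248) - 82 = (112*(1/67) - 3*1/248) - 82 = (112/67 - 3/248) - 82 = 27575/16616 - 82 = -1334937/16616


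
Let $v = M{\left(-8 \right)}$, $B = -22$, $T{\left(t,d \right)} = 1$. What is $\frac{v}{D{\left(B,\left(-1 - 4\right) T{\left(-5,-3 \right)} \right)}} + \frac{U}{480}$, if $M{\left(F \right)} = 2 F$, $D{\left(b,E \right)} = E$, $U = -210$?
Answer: $\frac{221}{80} \approx 2.7625$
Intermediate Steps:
$v = -16$ ($v = 2 \left(-8\right) = -16$)
$\frac{v}{D{\left(B,\left(-1 - 4\right) T{\left(-5,-3 \right)} \right)}} + \frac{U}{480} = - \frac{16}{\left(-1 - 4\right) 1} - \frac{210}{480} = - \frac{16}{\left(-5\right) 1} - \frac{7}{16} = - \frac{16}{-5} - \frac{7}{16} = \left(-16\right) \left(- \frac{1}{5}\right) - \frac{7}{16} = \frac{16}{5} - \frac{7}{16} = \frac{221}{80}$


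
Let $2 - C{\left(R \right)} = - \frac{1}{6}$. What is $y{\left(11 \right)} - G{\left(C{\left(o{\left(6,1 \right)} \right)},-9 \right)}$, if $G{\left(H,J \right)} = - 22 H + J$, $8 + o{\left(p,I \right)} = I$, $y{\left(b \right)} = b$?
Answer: $\frac{203}{3} \approx 67.667$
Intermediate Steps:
$o{\left(p,I \right)} = -8 + I$
$C{\left(R \right)} = \frac{13}{6}$ ($C{\left(R \right)} = 2 - - \frac{1}{6} = 2 + \frac{1}{6} = \frac{13}{6}$)
$G{\left(H,J \right)} = J - 22 H$
$y{\left(11 \right)} - G{\left(C{\left(o{\left(6,1 \right)} \right)},-9 \right)} = 11 - \left(-9 - \frac{143}{3}\right) = 11 - - \frac{170}{3} = 11 + \frac{170}{3} = \frac{203}{3}$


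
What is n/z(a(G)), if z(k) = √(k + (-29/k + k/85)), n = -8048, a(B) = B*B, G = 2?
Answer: 16096*I*√85/33 ≈ 4496.9*I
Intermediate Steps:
a(B) = B²
z(k) = √(-29/k + 86*k/85) (z(k) = √(k + (-29/k + k*(1/85))) = √(k + (-29/k + k/85)) = √(-29/k + 86*k/85))
n/z(a(G)) = -8048*85/√(-209525/(2²) + 7310*2²) = -8048*85/√(-209525/4 + 7310*4) = -8048*85/√(-209525*¼ + 29240) = -8048*85/√(-209525/4 + 29240) = -8048*(-2*I*√85/33) = -(-16096)*I*√85/33 = 16096*I*√85/33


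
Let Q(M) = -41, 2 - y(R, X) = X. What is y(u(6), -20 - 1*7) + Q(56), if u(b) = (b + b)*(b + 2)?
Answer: -12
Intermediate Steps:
u(b) = 2*b*(2 + b) (u(b) = (2*b)*(2 + b) = 2*b*(2 + b))
y(R, X) = 2 - X
y(u(6), -20 - 1*7) + Q(56) = (2 - (-20 - 1*7)) - 41 = (2 - (-20 - 7)) - 41 = (2 - 1*(-27)) - 41 = (2 + 27) - 41 = 29 - 41 = -12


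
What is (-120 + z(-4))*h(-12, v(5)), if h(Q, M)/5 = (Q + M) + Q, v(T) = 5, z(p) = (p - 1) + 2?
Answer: 11685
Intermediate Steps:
z(p) = 1 + p (z(p) = (-1 + p) + 2 = 1 + p)
h(Q, M) = 5*M + 10*Q (h(Q, M) = 5*((Q + M) + Q) = 5*((M + Q) + Q) = 5*(M + 2*Q) = 5*M + 10*Q)
(-120 + z(-4))*h(-12, v(5)) = (-120 + (1 - 4))*(5*5 + 10*(-12)) = (-120 - 3)*(25 - 120) = -123*(-95) = 11685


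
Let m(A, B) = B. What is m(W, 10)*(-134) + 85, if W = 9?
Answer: -1255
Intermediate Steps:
m(W, 10)*(-134) + 85 = 10*(-134) + 85 = -1340 + 85 = -1255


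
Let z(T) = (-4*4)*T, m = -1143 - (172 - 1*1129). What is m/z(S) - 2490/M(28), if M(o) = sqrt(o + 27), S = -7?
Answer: -93/56 - 498*sqrt(55)/11 ≈ -337.41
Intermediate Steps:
m = -186 (m = -1143 - (172 - 1129) = -1143 - 1*(-957) = -1143 + 957 = -186)
M(o) = sqrt(27 + o)
z(T) = -16*T
m/z(S) - 2490/M(28) = -186/((-16*(-7))) - 2490/sqrt(27 + 28) = -186/112 - 2490*sqrt(55)/55 = -186*1/112 - 498*sqrt(55)/11 = -93/56 - 498*sqrt(55)/11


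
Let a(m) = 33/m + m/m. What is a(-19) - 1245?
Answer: -23669/19 ≈ -1245.7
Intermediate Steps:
a(m) = 1 + 33/m (a(m) = 33/m + 1 = 1 + 33/m)
a(-19) - 1245 = (33 - 19)/(-19) - 1245 = -1/19*14 - 1245 = -14/19 - 1245 = -23669/19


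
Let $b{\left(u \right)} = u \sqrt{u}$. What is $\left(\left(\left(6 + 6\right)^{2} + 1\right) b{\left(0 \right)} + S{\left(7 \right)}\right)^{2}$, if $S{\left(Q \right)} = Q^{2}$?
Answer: $2401$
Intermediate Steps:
$b{\left(u \right)} = u^{\frac{3}{2}}$
$\left(\left(\left(6 + 6\right)^{2} + 1\right) b{\left(0 \right)} + S{\left(7 \right)}\right)^{2} = \left(\left(\left(6 + 6\right)^{2} + 1\right) 0^{\frac{3}{2}} + 7^{2}\right)^{2} = \left(\left(12^{2} + 1\right) 0 + 49\right)^{2} = \left(\left(144 + 1\right) 0 + 49\right)^{2} = \left(145 \cdot 0 + 49\right)^{2} = \left(0 + 49\right)^{2} = 49^{2} = 2401$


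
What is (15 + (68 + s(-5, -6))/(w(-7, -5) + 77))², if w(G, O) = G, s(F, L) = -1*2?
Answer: 311364/1225 ≈ 254.17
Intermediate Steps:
s(F, L) = -2
(15 + (68 + s(-5, -6))/(w(-7, -5) + 77))² = (15 + (68 - 2)/(-7 + 77))² = (15 + 66/70)² = (15 + 66*(1/70))² = (15 + 33/35)² = (558/35)² = 311364/1225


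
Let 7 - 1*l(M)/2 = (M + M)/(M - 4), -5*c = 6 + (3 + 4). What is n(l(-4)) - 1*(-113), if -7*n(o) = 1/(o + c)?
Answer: 37172/329 ≈ 112.98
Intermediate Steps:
c = -13/5 (c = -(6 + (3 + 4))/5 = -(6 + 7)/5 = -1/5*13 = -13/5 ≈ -2.6000)
l(M) = 14 - 4*M/(-4 + M) (l(M) = 14 - 2*(M + M)/(M - 4) = 14 - 2*2*M/(-4 + M) = 14 - 4*M/(-4 + M))
n(o) = -1/(7*(-13/5 + o)) (n(o) = -1/(7*(o - 13/5)) = -1/(7*(-13/5 + o)))
n(l(-4)) - 1*(-113) = -5/(-91 + 35*(2*(-28 + 5*(-4))/(-4 - 4))) - 1*(-113) = -5/(-91 + 35*(2*(-28 - 20)/(-8))) + 113 = -5/(-91 + 35*(2*(-1/8)*(-48))) + 113 = -5/(-91 + 35*12) + 113 = -5/(-91 + 420) + 113 = -5/329 + 113 = 37172/329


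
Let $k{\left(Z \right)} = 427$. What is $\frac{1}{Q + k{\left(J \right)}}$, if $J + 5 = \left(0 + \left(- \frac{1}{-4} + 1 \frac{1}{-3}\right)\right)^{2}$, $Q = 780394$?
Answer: $\frac{1}{780821} \approx 1.2807 \cdot 10^{-6}$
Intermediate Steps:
$J = - \frac{719}{144}$ ($J = -5 + \left(0 + \left(- \frac{1}{-4} + 1 \frac{1}{-3}\right)\right)^{2} = -5 + \left(0 + \left(\left(-1\right) \left(- \frac{1}{4}\right) + 1 \left(- \frac{1}{3}\right)\right)\right)^{2} = -5 + \left(0 + \left(\frac{1}{4} - \frac{1}{3}\right)\right)^{2} = -5 + \left(0 - \frac{1}{12}\right)^{2} = -5 + \left(- \frac{1}{12}\right)^{2} = -5 + \frac{1}{144} = - \frac{719}{144} \approx -4.9931$)
$\frac{1}{Q + k{\left(J \right)}} = \frac{1}{780394 + 427} = \frac{1}{780821}$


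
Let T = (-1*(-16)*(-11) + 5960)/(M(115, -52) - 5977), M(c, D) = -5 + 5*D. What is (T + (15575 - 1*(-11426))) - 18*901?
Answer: 33650851/3121 ≈ 10782.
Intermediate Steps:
T = -2892/3121 (T = (-1*(-16)*(-11) + 5960)/((-5 + 5*(-52)) - 5977) = (16*(-11) + 5960)/((-5 - 260) - 5977) = (-176 + 5960)/(-265 - 5977) = 5784/(-6242) = 5784*(-1/6242) = -2892/3121 ≈ -0.92663)
(T + (15575 - 1*(-11426))) - 18*901 = (-2892/3121 + (15575 - 1*(-11426))) - 18*901 = (-2892/3121 + (15575 + 11426)) - 16218 = (-2892/3121 + 27001) - 16218 = 84267229/3121 - 16218 = 33650851/3121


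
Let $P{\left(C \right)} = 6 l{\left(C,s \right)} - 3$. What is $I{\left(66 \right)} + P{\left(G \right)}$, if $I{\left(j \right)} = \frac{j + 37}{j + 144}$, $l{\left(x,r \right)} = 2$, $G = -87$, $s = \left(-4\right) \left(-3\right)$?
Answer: $\frac{1993}{210} \approx 9.4905$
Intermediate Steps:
$s = 12$
$P{\left(C \right)} = 9$ ($P{\left(C \right)} = 6 \cdot 2 - 3 = 12 - 3 = 9$)
$I{\left(j \right)} = \frac{37 + j}{144 + j}$
$I{\left(66 \right)} + P{\left(G \right)} = \frac{37 + 66}{144 + 66} + 9 = \frac{1}{210} \cdot 103 + 9 = \frac{103}{210} + 9 = \frac{1993}{210}$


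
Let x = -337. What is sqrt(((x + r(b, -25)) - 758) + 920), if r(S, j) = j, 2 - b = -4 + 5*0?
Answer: 10*I*sqrt(2) ≈ 14.142*I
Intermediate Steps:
b = 6 (b = 2 - (-4 + 5*0) = 2 - (-4 + 0) = 2 - 1*(-4) = 2 + 4 = 6)
sqrt(((x + r(b, -25)) - 758) + 920) = sqrt(((-337 - 25) - 758) + 920) = sqrt((-362 - 758) + 920) = sqrt(-1120 + 920) = sqrt(-200) = 10*I*sqrt(2)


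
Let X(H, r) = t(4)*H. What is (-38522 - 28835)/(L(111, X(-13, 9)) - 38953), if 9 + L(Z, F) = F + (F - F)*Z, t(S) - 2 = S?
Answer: 67357/39040 ≈ 1.7253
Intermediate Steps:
t(S) = 2 + S
X(H, r) = 6*H (X(H, r) = (2 + 4)*H = 6*H)
L(Z, F) = -9 + F (L(Z, F) = -9 + (F + (F - F)*Z) = -9 + (F + 0*Z) = -9 + (F + 0) = -9 + F)
(-38522 - 28835)/(L(111, X(-13, 9)) - 38953) = (-38522 - 28835)/((-9 + 6*(-13)) - 38953) = -67357/((-9 - 78) - 38953) = -67357/(-87 - 38953) = -67357/(-39040) = -67357*(-1/39040) = 67357/39040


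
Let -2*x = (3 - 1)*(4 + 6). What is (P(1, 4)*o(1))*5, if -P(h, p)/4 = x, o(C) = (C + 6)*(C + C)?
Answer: 2800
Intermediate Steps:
o(C) = 2*C*(6 + C) (o(C) = (6 + C)*(2*C) = 2*C*(6 + C))
x = -10 (x = -(3 - 1)*(4 + 6)/2 = -10 ≈ -10.000)
P(h, p) = 40 (P(h, p) = -4*(-10) = 40)
(P(1, 4)*o(1))*5 = (40*(2*1*(6 + 1)))*5 = (40*(2*1*7))*5 = (40*14)*5 = 560*5 = 2800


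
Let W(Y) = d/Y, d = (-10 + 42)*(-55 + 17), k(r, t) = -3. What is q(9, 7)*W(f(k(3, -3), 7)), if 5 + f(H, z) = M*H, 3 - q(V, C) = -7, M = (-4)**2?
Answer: 12160/53 ≈ 229.43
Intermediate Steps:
M = 16
q(V, C) = 10 (q(V, C) = 3 - 1*(-7) = 3 + 7 = 10)
d = -1216 (d = 32*(-38) = -1216)
f(H, z) = -5 + 16*H
W(Y) = -1216/Y
q(9, 7)*W(f(k(3, -3), 7)) = 10*(-1216/(-5 + 16*(-3))) = 10*(-1216/(-5 - 48)) = 10*(-1216/(-53)) = 10*(-1216*(-1/53)) = 10*(1216/53) = 12160/53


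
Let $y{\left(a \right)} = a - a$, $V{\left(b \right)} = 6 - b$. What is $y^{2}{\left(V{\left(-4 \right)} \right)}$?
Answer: $0$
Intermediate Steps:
$y{\left(a \right)} = 0$
$y^{2}{\left(V{\left(-4 \right)} \right)} = 0^{2} = 0$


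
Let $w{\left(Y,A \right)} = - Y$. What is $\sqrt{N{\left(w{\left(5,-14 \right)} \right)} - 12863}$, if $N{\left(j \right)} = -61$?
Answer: $6 i \sqrt{359} \approx 113.68 i$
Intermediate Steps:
$\sqrt{N{\left(w{\left(5,-14 \right)} \right)} - 12863} = \sqrt{-61 - 12863} = \sqrt{-12924} = 6 i \sqrt{359}$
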